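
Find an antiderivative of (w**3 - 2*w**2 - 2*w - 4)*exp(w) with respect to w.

Use integration by parts with u = w**3 - 2*w**2 - 2*w - 4, dv = exp(w) dw, so v = exp(w).
Apply parts 3 times (tabular method): alternate signs, differentiate u down to 0, integrate dv up.

(w**3 - 5*w**2 + 8*w - 12)*exp(w) + C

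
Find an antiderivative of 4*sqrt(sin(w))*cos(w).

8*sin(w)**(3/2)/3 + C

Let u = sin(w), so du = (cos(w)) dw.
Rewriting, the integral becomes 4·∫ √u du = 4·(2/3)u^(3/2).
Substituting back, u = sin(w).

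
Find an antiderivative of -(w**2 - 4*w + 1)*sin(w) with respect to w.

Use integration by parts with u = w**2 - 4*w + 1, dv = -sin(w) dw, so v = cos(w).
Apply parts 2 times (tabular method): alternate signs, differentiate u down to 0, integrate dv up.

w**2*cos(w) - 2*w*sin(w) - 4*w*cos(w) + 4*sin(w) - cos(w) + C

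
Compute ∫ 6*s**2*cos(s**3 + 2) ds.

2*sin(s**3 + 2) + C

Let u = s**3 + 2, so du = (3*s**2) ds.
Rewriting, the integral becomes 2·∫ cos(u) du = 2·sin(u).
Substituting back, u = s**3 + 2.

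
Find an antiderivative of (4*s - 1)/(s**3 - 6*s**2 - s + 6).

Factor the denominator: (s - 6)*(s - 1)*(s + 1).
Partial-fraction decomposition: -5/(14*(s + 1)) - 3/(10*(s - 1)) + 23/(35*(s - 6)).
Integrate each term: A/(s−a) contributes A·log|s−a|.

23*log(s - 6)/35 - 3*log(s - 1)/10 - 5*log(s + 1)/14 + C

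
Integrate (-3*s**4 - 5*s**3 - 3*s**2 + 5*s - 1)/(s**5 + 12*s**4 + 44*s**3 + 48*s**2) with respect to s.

Factor the denominator: s**2*(s + 2)*(s + 4)*(s + 6).
Partial-fraction decomposition: -2947/(288*(s + 6)) + 517/(64*(s + 4)) - 31/(32*(s + 2)) + 71/(576*s) - 1/(48*s**2).
Integrate each term; A/(s−a) gives A·log|s−a|; A/(s−a)² gives −A/(s−a).

71*log(s)/576 - 31*log(s + 2)/32 + 517*log(s + 4)/64 - 2947*log(s + 6)/288 + 1/(48*s) + C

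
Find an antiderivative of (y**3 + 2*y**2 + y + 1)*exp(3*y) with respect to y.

(9*y**3 + 9*y**2 + 3*y + 8)*exp(3*y)/27 + C

Use integration by parts with u = y**3 + 2*y**2 + y + 1, dv = exp(3*y) dy, so v = exp(3*y)/3.
Apply parts 3 times (tabular method): alternate signs, differentiate u down to 0, integrate dv up.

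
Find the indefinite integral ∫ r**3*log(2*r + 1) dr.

r**4*log(2*r + 1)/4 - r**4/16 + r**3/24 - r**2/32 + r/32 - log(2*r + 1)/64 + C

Use integration by parts with u = log(2*r + 1), dv = r**3 dr.
Then du = 2/(2*r + 1) dr and v = r**4/4.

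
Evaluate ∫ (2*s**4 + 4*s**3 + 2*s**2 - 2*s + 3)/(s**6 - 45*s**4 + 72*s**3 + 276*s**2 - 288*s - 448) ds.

-119*log(s - 4)/1815 + 71*log(s - 2)/432 - log(s + 1)/90 + log(s + 2)/48 - 709*log(s + 7)/6534 - 53/(44*s - 176) + C

Factor the denominator: (s - 4)**2*(s - 2)*(s + 1)*(s + 2)*(s + 7).
Partial-fraction decomposition: -709/(6534*(s + 7)) + 1/(48*(s + 2)) - 1/(90*(s + 1)) + 71/(432*(s - 2)) - 119/(1815*(s - 4)) + 53/(44*(s - 4)**2).
Integrate each term; A/(s−a) gives A·log|s−a|; A/(s−a)² gives −A/(s−a).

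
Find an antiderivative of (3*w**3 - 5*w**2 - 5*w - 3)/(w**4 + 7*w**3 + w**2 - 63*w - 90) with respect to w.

3*log(w - 3)/40 + 37*log(w + 2)/15 - 19*log(w + 3)/2 + 239*log(w + 5)/24 + C

Factor the denominator: (w - 3)*(w + 2)*(w + 3)*(w + 5).
Partial-fraction decomposition: 239/(24*(w + 5)) - 19/(2*(w + 3)) + 37/(15*(w + 2)) + 3/(40*(w - 3)).
Integrate each term: A/(w−a) contributes A·log|w−a|.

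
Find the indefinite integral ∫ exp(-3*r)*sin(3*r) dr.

Let I denote the integral. Integrate by parts with u = sin(3*r), dv = exp(-3*r) dr, so v = -exp(-3*r)/3: I = -exp(-3*r)*sin(3*r)/3 + ∫ exp(-3*r)*cos(3*r) dr.
Apply parts again with u = cos(3*r), dv = exp(-3*r) dr: ∫ exp(-3*r)*cos(3*r) dr = -exp(-3*r)*cos(3*r)/3 − I. Substituting back brings back I: I = -exp(-3*r)*sin(3*r)/3 - exp(-3*r)*cos(3*r)/3 − I.
Solving for I: (1 + 1)·I equals the remaining terms, so I = (1/2)·(-exp(-3*r)*sin(3*r)/3 - exp(-3*r)*cos(3*r)/3).

-exp(-3*r)*sin(3*r)/6 - exp(-3*r)*cos(3*r)/6 + C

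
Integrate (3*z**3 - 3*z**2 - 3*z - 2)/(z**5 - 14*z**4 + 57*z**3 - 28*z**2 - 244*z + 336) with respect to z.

Factor the denominator: (z - 7)*(z - 4)*(z - 3)*(z - 2)*(z + 2).
Partial-fraction decomposition: -4/(135*(z + 2)) - 1/(10*(z - 2)) + 43/(20*(z - 3)) - 65/(18*(z - 4)) + 859/(540*(z - 7)).
Integrate each term: A/(z−a) contributes A·log|z−a|.

859*log(z - 7)/540 - 65*log(z - 4)/18 + 43*log(z - 3)/20 - log(z - 2)/10 - 4*log(z + 2)/135 + C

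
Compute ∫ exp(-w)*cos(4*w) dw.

4*exp(-w)*sin(4*w)/17 - exp(-w)*cos(4*w)/17 + C

Let I denote the integral. Integrate by parts with u = cos(4*w), dv = exp(-w) dw, so v = -exp(-w): I = -exp(-w)*cos(4*w) − 4·∫ exp(-w)*sin(4*w) dw.
Apply parts again with u = sin(4*w), dv = exp(-w) dw: ∫ exp(-w)*sin(4*w) dw = -exp(-w)*sin(4*w) + 4·I. Substituting back brings back I: I = 4*exp(-w)*sin(4*w) - exp(-w)*cos(4*w) − 16·I.
Solving for I: (1 + 16)·I equals the remaining terms, so I = (1/17)·(4*exp(-w)*sin(4*w) - exp(-w)*cos(4*w)).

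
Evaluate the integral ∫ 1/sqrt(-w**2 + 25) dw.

Substitute w = 5·sin(θ), so dw = 5·cos(θ) dθ and the radical becomes sqrt(-w**2 + 25) = 5·cos(θ) by the Pythagorean identity.
Integrate the resulting trig expression in θ, then back-substitute θ = asin(w/5), sin(θ) = w/5, cos(θ) = sqrt(-w**2 + 25)/5 (absorbing any constant into C).

asin(w/5) + C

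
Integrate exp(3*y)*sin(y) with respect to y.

Let I denote the integral. Integrate by parts with u = sin(y), dv = exp(3*y) dy, so v = exp(3*y)/3: I = exp(3*y)*sin(y)/3 − (1/3)·∫ exp(3*y)*cos(y) dy.
Apply parts again with u = cos(y), dv = exp(3*y) dy: ∫ exp(3*y)*cos(y) dy = exp(3*y)*cos(y)/3 + (1/3)·I. Substituting back brings back I: I = exp(3*y)*sin(y)/3 - exp(3*y)*cos(y)/9 − (1/9)·I.
Solving for I: (1 + 1/9)·I equals the remaining terms, so I = (9/10)·(exp(3*y)*sin(y)/3 - exp(3*y)*cos(y)/9).

3*exp(3*y)*sin(y)/10 - exp(3*y)*cos(y)/10 + C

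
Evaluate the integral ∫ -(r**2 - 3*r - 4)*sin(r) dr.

r**2*cos(r) - 2*r*sin(r) - 3*r*cos(r) + 3*sin(r) - 6*cos(r) + C

Use integration by parts with u = r**2 - 3*r - 4, dv = -sin(r) dr, so v = cos(r).
Apply parts 2 times (tabular method): alternate signs, differentiate u down to 0, integrate dv up.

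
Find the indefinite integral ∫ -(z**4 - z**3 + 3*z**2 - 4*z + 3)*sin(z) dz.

Use integration by parts with u = z**4 - z**3 + 3*z**2 - 4*z + 3, dv = -sin(z) dz, so v = cos(z).
Apply parts 4 times (tabular method): alternate signs, differentiate u down to 0, integrate dv up.

z**4*cos(z) - 4*z**3*sin(z) - z**3*cos(z) + 3*z**2*sin(z) - 9*z**2*cos(z) + 18*z*sin(z) + 2*z*cos(z) - 2*sin(z) + 21*cos(z) + C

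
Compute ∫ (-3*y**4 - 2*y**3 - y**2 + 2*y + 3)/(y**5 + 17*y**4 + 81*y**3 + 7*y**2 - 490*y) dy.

-3*log(y)/490 - 61*log(y - 2)/1134 - 1657*log(y + 5)/140 + 141227*log(y + 7)/15876 - 6577/(126*y + 882) + C

Factor the denominator: y*(y - 2)*(y + 5)*(y + 7)**2.
Partial-fraction decomposition: 141227/(15876*(y + 7)) + 6577/(126*(y + 7)**2) - 1657/(140*(y + 5)) - 61/(1134*(y - 2)) - 3/(490*y).
Integrate each term; A/(y−a) gives A·log|y−a|; A/(y−a)² gives −A/(y−a).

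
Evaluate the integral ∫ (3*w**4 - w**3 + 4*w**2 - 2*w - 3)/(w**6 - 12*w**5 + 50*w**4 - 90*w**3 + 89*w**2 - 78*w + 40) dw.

Factor the denominator: (w - 5)*(w - 4)*(w - 2)*(w - 1)*(w**2 + 1).
Partial-fraction decomposition: -(128*w - 49)/(2210*(w**2 + 1)) - 1/(24*(w - 1)) + 49/(30*(w - 2)) - 757/(102*(w - 4)) + 1837/(312*(w - 5)).
Integrate each term; A/(w−a) gives A·log|w−a|; the (Bw+D)/(w²+p²) term gives a log and an atan.

1837*log(w - 5)/312 - 757*log(w - 4)/102 + 49*log(w - 2)/30 - log(w - 1)/24 - 32*log(w**2 + 1)/1105 + 49*atan(w)/2210 + C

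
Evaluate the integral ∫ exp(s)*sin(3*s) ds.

Let I denote the integral. Integrate by parts with u = sin(3*s), dv = exp(s) ds, so v = exp(s): I = exp(s)*sin(3*s) − 3·∫ exp(s)*cos(3*s) ds.
Apply parts again with u = cos(3*s), dv = exp(s) ds: ∫ exp(s)*cos(3*s) ds = exp(s)*cos(3*s) + 3·I. Substituting back brings back I: I = exp(s)*sin(3*s) - 3*exp(s)*cos(3*s) − 9·I.
Solving for I: (1 + 9)·I equals the remaining terms, so I = (1/10)·(exp(s)*sin(3*s) - 3*exp(s)*cos(3*s)).

exp(s)*sin(3*s)/10 - 3*exp(s)*cos(3*s)/10 + C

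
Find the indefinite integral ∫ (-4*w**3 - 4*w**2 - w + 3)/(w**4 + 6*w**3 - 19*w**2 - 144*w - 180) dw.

-43*log(w - 5)/44 - 3*log(w + 2)/4 + 13*log(w + 3)/4 - 243*log(w + 6)/44 + C

Factor the denominator: (w - 5)*(w + 2)*(w + 3)*(w + 6).
Partial-fraction decomposition: -243/(44*(w + 6)) + 13/(4*(w + 3)) - 3/(4*(w + 2)) - 43/(44*(w - 5)).
Integrate each term: A/(w−a) contributes A·log|w−a|.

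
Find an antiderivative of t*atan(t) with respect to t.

t**2*atan(t)/2 - t/2 + atan(t)/2 + C

Use integration by parts with u = arctan(t), dv = t dt.
Then du = 1/(t**2 + 1) dt.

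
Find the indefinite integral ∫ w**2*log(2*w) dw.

w**3*(log(w) + log(2))/3 - w**3/9 + C

Use integration by parts with u = log(2*w), dv = w**2 dw.
Then du = 1/w dw and v = w**3/3.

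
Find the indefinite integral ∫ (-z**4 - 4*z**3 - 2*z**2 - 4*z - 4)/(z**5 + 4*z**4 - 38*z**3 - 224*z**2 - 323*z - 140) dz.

-1301*log(z - 7)/2816 + 203*log(z + 1)/2304 + 20*log(z + 4)/99 - 53*log(z + 5)/64 + 1/(96*z + 96) + C

Factor the denominator: (z - 7)*(z + 1)**2*(z + 4)*(z + 5).
Partial-fraction decomposition: -53/(64*(z + 5)) + 20/(99*(z + 4)) + 203/(2304*(z + 1)) - 1/(96*(z + 1)**2) - 1301/(2816*(z - 7)).
Integrate each term; A/(z−a) gives A·log|z−a|; A/(z−a)² gives −A/(z−a).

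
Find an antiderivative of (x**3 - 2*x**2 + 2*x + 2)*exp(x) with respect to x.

(x**3 - 5*x**2 + 12*x - 10)*exp(x) + C

Use integration by parts with u = x**3 - 2*x**2 + 2*x + 2, dv = exp(x) dx, so v = exp(x).
Apply parts 3 times (tabular method): alternate signs, differentiate u down to 0, integrate dv up.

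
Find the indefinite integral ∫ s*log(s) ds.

Use integration by parts with u = log(s), dv = s ds.
Then du = 1/s ds and v = s**2/2.

s**2*log(s)/2 - s**2/4 + C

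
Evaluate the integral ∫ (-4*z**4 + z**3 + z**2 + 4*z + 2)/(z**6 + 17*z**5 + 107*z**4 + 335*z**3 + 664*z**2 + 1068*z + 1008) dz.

Factor the denominator: (z + 3)**2*(z + 4)*(z + 7)*(z**2 + 4).
Partial-fraction decomposition: 33*(199*z + 144)/(89570*(z**2 + 4)) + 827/(212*(z + 7)) - 181/(10*(z + 4)) + 9549/(676*(z + 3)) - 88/(13*(z + 3)**2).
Integrate each term; A/(z−a) gives A·log|z−a|; the (Bz+D)/(z²+p²) term gives a log and an atan.

9549*log(z + 3)/676 - 181*log(z + 4)/10 + 827*log(z + 7)/212 + 6567*log(z**2 + 4)/179140 + 1188*atan(z/2)/44785 + 88/(13*z + 39) + C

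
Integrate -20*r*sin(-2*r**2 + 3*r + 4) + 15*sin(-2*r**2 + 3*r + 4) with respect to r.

-5*cos(-2*r**2 + 3*r + 4) + C

Let u = 2*r**2 - 3*r - 4, so du = (4*r - 3) dr.
Rewriting, the integral becomes 5·∫ sin(u) du = 5·-cos(u).
Substituting back, u = 2*r**2 - 3*r - 4.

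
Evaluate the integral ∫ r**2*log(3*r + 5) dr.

Use integration by parts with u = log(3*r + 5), dv = r**2 dr.
Then du = 3/(3*r + 5) dr and v = r**3/3.

r**3*log(3*r + 5)/3 - r**3/9 + 5*r**2/18 - 25*r/27 + 125*log(3*r + 5)/81 + C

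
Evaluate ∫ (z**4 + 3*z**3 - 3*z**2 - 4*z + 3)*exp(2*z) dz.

(4*z**4 + 4*z**3 - 18*z**2 + 2*z + 11)*exp(2*z)/8 + C

Use integration by parts with u = z**4 + 3*z**3 - 3*z**2 - 4*z + 3, dv = exp(2*z) dz, so v = exp(2*z)/2.
Apply parts 4 times (tabular method): alternate signs, differentiate u down to 0, integrate dv up.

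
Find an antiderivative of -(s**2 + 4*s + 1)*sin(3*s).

s**2*cos(3*s)/3 - 2*s*sin(3*s)/9 + 4*s*cos(3*s)/3 - 4*sin(3*s)/9 + 7*cos(3*s)/27 + C

Use integration by parts with u = s**2 + 4*s + 1, dv = -sin(3*s) ds, so v = cos(3*s)/3.
Apply parts 2 times (tabular method): alternate signs, differentiate u down to 0, integrate dv up.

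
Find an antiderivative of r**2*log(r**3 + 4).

r**3*log(r**3 + 4)/3 - r**3/3 + 4*log(r**3 + 4)/3 + C

Let u = r**3 + 4, so du = (3*r**2) dr.
The integral becomes (1/3)·∫ log(u) du; integrate by parts with u′=log(u), dv′=du.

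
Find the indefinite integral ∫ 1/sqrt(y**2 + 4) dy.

Substitute y = 2·tan(θ), so dy = 2·sec(θ)^2 dθ and the radical becomes sqrt(y**2 + 4) = 2·sec(θ) by the Pythagorean identity.
Integrate the resulting trig expression in θ, then back-substitute tan(θ) = y/2, sec(θ) = sqrt(y**2 + 4)/2 (absorbing any constant into C).

log(y + sqrt(y**2 + 4)) + C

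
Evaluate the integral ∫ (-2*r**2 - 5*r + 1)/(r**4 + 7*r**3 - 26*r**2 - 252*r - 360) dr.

-101*log(r - 6)/1056 - log(r + 2)/32 - 8*log(r + 5)/11 + 41*log(r + 6)/48 + C

Factor the denominator: (r - 6)*(r + 2)*(r + 5)*(r + 6).
Partial-fraction decomposition: 41/(48*(r + 6)) - 8/(11*(r + 5)) - 1/(32*(r + 2)) - 101/(1056*(r - 6)).
Integrate each term: A/(r−a) contributes A·log|r−a|.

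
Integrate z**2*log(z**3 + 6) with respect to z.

z**3*log(z**3 + 6)/3 - z**3/3 + 2*log(z**3 + 6) + C

Let u = z**3 + 6, so du = (3*z**2) dz.
The integral becomes (1/3)·∫ log(u) du; integrate by parts with u′=log(u), dv′=du.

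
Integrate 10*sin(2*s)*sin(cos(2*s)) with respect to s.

5*cos(cos(2*s)) + C

Let u = cos(2*s), so du = (-2*sin(2*s)) ds.
Rewriting, the integral becomes -5·∫ sin(u) du = -5·-cos(u).
Substituting back, u = cos(2*s).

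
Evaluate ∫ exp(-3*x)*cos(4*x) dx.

Let I denote the integral. Integrate by parts with u = cos(4*x), dv = exp(-3*x) dx, so v = -exp(-3*x)/3: I = -exp(-3*x)*cos(4*x)/3 − (4/3)·∫ exp(-3*x)*sin(4*x) dx.
Apply parts again with u = sin(4*x), dv = exp(-3*x) dx: ∫ exp(-3*x)*sin(4*x) dx = -exp(-3*x)*sin(4*x)/3 + (4/3)·I. Substituting back brings back I: I = 4*exp(-3*x)*sin(4*x)/9 - exp(-3*x)*cos(4*x)/3 − (16/9)·I.
Solving for I: (1 + 16/9)·I equals the remaining terms, so I = (9/25)·(4*exp(-3*x)*sin(4*x)/9 - exp(-3*x)*cos(4*x)/3).

4*exp(-3*x)*sin(4*x)/25 - 3*exp(-3*x)*cos(4*x)/25 + C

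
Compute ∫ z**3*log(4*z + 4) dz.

z**4*log(4*z + 4)/4 - z**4/16 + z**3/12 - z**2/8 + z/4 - log(z + 1)/4 + C

Use integration by parts with u = log(4*z + 4), dv = z**3 dz.
Then du = 4/(4*z + 4) dz and v = z**4/4.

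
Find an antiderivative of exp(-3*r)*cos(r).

Let I denote the integral. Integrate by parts with u = cos(r), dv = exp(-3*r) dr, so v = -exp(-3*r)/3: I = -exp(-3*r)*cos(r)/3 − (1/3)·∫ exp(-3*r)*sin(r) dr.
Apply parts again with u = sin(r), dv = exp(-3*r) dr: ∫ exp(-3*r)*sin(r) dr = -exp(-3*r)*sin(r)/3 + (1/3)·I. Substituting back brings back I: I = exp(-3*r)*sin(r)/9 - exp(-3*r)*cos(r)/3 − (1/9)·I.
Solving for I: (1 + 1/9)·I equals the remaining terms, so I = (9/10)·(exp(-3*r)*sin(r)/9 - exp(-3*r)*cos(r)/3).

exp(-3*r)*sin(r)/10 - 3*exp(-3*r)*cos(r)/10 + C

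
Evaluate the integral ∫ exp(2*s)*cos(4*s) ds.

exp(2*s)*sin(4*s)/5 + exp(2*s)*cos(4*s)/10 + C

Let I denote the integral. Integrate by parts with u = cos(4*s), dv = exp(2*s) ds, so v = exp(2*s)/2: I = exp(2*s)*cos(4*s)/2 + 2·∫ exp(2*s)*sin(4*s) ds.
Apply parts again with u = sin(4*s), dv = exp(2*s) ds: ∫ exp(2*s)*sin(4*s) ds = exp(2*s)*sin(4*s)/2 − 2·I. Substituting back brings back I: I = exp(2*s)*sin(4*s) + exp(2*s)*cos(4*s)/2 − 4·I.
Solving for I: (1 + 4)·I equals the remaining terms, so I = (1/5)·(exp(2*s)*sin(4*s) + exp(2*s)*cos(4*s)/2).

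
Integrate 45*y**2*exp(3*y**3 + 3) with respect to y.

Let u = 3*y**3 + 3, so du = (9*y**2) dy.
Rewriting, the integral becomes 5·∫ e^u du = 5·e^u.
Substituting back, u = 3*y**3 + 3.

5*exp(3*y**3 + 3) + C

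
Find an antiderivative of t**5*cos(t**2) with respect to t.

t**4*sin(t**2)/2 + t**2*cos(t**2) - sin(t**2) + C

Let u = t², du = 2t dt; rewrite as (1/2)∫ u^2·cos(1u) du.
Now integrate by parts 2 times.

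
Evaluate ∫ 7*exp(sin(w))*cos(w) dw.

Let u = sin(w), so du = (cos(w)) dw.
Rewriting, the integral becomes 7·∫ e^u du = 7·e^u.
Substituting back, u = sin(w).

7*exp(sin(w)) + C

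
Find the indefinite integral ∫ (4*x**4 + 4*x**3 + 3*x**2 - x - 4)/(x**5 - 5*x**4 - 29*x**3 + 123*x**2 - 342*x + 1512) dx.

1852*log(x - 7)/377 - 44*log(x - 4)/25 + 443*log(x + 6)/585 + 589*log(x**2 + 9)/13050 + 2602*atan(x/3)/6525 + C

Factor the denominator: (x - 7)*(x - 4)*(x + 6)*(x**2 + 9).
Partial-fraction decomposition: (589*x + 7806)/(6525*(x**2 + 9)) + 443/(585*(x + 6)) - 44/(25*(x - 4)) + 1852/(377*(x - 7)).
Integrate each term; A/(x−a) gives A·log|x−a|; the (Bx+D)/(x²+p²) term gives a log and an atan.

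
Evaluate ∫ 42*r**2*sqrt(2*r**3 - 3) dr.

Let u = 2*r**3 - 3, so du = (6*r**2) dr.
Rewriting, the integral becomes 7·∫ √u du = 7·(2/3)u^(3/2).
Substituting back, u = 2*r**3 - 3.

14*(2*r**3 - 3)**(3/2)/3 + C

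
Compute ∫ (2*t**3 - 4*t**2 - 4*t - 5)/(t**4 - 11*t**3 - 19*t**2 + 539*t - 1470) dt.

457*log(t - 7)/28 - 259*log(t - 6)/13 + 125*log(t - 5)/24 + 859*log(t + 7)/2184 + C

Factor the denominator: (t - 7)*(t - 6)*(t - 5)*(t + 7).
Partial-fraction decomposition: 859/(2184*(t + 7)) + 125/(24*(t - 5)) - 259/(13*(t - 6)) + 457/(28*(t - 7)).
Integrate each term: A/(t−a) contributes A·log|t−a|.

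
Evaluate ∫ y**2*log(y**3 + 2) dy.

y**3*log(y**3 + 2)/3 - y**3/3 + 2*log(y**3 + 2)/3 + C

Let u = y**3 + 2, so du = (3*y**2) dy.
The integral becomes (1/3)·∫ log(u) du; integrate by parts with u′=log(u), dv′=du.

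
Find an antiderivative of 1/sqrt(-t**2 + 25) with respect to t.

Substitute t = 5·sin(θ), so dt = 5·cos(θ) dθ and the radical becomes sqrt(-t**2 + 25) = 5·cos(θ) by the Pythagorean identity.
Integrate the resulting trig expression in θ, then back-substitute θ = asin(t/5), sin(θ) = t/5, cos(θ) = sqrt(-t**2 + 25)/5 (absorbing any constant into C).

asin(t/5) + C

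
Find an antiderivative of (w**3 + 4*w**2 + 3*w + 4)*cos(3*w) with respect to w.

w**3*sin(3*w)/3 + 4*w**2*sin(3*w)/3 + w**2*cos(3*w)/3 + 7*w*sin(3*w)/9 + 8*w*cos(3*w)/9 + 28*sin(3*w)/27 + 7*cos(3*w)/27 + C

Use integration by parts with u = w**3 + 4*w**2 + 3*w + 4, dv = cos(3*w) dw, so v = sin(3*w)/3.
Apply parts 3 times (tabular method): alternate signs, differentiate u down to 0, integrate dv up.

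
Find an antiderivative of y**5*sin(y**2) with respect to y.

Let u = y², du = 2y dy; rewrite as (1/2)∫ u^2·sin(1u) du.
Now integrate by parts 2 times.

-y**4*cos(y**2)/2 + y**2*sin(y**2) + cos(y**2) + C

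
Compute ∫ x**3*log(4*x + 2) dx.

Use integration by parts with u = log(4*x + 2), dv = x**3 dx.
Then du = 4/(4*x + 2) dx and v = x**4/4.

x**4*log(4*x + 2)/4 - x**4/16 + x**3/24 - x**2/32 + x/32 - log(2*x + 1)/64 + C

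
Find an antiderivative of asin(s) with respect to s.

Use integration by parts with u = arcsin(s), dv = ds.
Then du = 1/sqrt(-s**2 + 1) ds.

s*asin(s) + sqrt(-s**2 + 1) + C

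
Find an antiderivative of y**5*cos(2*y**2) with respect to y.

y**4*sin(2*y**2)/4 + y**2*cos(2*y**2)/4 - sin(2*y**2)/8 + C

Let u = y², du = 2y dy; rewrite as (1/2)∫ u^2·cos(2u) du.
Now integrate by parts 2 times.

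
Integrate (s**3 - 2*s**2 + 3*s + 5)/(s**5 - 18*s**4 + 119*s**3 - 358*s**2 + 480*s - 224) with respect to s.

271*log(s - 7)/270 - 7*log(s - 4)/12 - 11*log(s - 2)/20 + 7*log(s - 1)/54 + 49/(18*s - 72) + C

Factor the denominator: (s - 7)*(s - 4)**2*(s - 2)*(s - 1).
Partial-fraction decomposition: 7/(54*(s - 1)) - 11/(20*(s - 2)) - 7/(12*(s - 4)) - 49/(18*(s - 4)**2) + 271/(270*(s - 7)).
Integrate each term; A/(s−a) gives A·log|s−a|; A/(s−a)² gives −A/(s−a).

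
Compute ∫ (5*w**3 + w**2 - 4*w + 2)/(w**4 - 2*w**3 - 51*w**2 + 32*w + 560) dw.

79*log(w - 7)/18 - 161*log(w - 4)/108 - 13*log(w + 4)/4 + 289*log(w + 5)/54 + C

Factor the denominator: (w - 7)*(w - 4)*(w + 4)*(w + 5).
Partial-fraction decomposition: 289/(54*(w + 5)) - 13/(4*(w + 4)) - 161/(108*(w - 4)) + 79/(18*(w - 7)).
Integrate each term: A/(w−a) contributes A·log|w−a|.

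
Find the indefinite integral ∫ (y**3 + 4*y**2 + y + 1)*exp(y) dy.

Use integration by parts with u = y**3 + 4*y**2 + y + 1, dv = exp(y) dy, so v = exp(y).
Apply parts 3 times (tabular method): alternate signs, differentiate u down to 0, integrate dv up.

(y**3 + y**2 - y + 2)*exp(y) + C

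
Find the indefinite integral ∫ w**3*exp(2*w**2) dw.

Let u = w², du = 2w dw; rewrite as (1/2)∫ u^1·exp(2u) du.
Now integrate by parts 1 time.

(2*w**2 - 1)*exp(2*w**2)/8 + C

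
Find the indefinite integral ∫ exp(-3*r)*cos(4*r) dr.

4*exp(-3*r)*sin(4*r)/25 - 3*exp(-3*r)*cos(4*r)/25 + C

Let I denote the integral. Integrate by parts with u = cos(4*r), dv = exp(-3*r) dr, so v = -exp(-3*r)/3: I = -exp(-3*r)*cos(4*r)/3 − (4/3)·∫ exp(-3*r)*sin(4*r) dr.
Apply parts again with u = sin(4*r), dv = exp(-3*r) dr: ∫ exp(-3*r)*sin(4*r) dr = -exp(-3*r)*sin(4*r)/3 + (4/3)·I. Substituting back brings back I: I = 4*exp(-3*r)*sin(4*r)/9 - exp(-3*r)*cos(4*r)/3 − (16/9)·I.
Solving for I: (1 + 16/9)·I equals the remaining terms, so I = (9/25)·(4*exp(-3*r)*sin(4*r)/9 - exp(-3*r)*cos(4*r)/3).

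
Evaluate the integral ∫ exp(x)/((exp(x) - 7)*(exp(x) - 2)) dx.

Let u = e^x, du = e^x dx.
The integral becomes ∫ du/((u-7)(u-2)); decompose into partial fractions.

log(exp(x) - 7)/5 - log(exp(x) - 2)/5 + C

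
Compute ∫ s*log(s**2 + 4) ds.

s**2*log(s**2 + 4)/2 - s**2/2 + 2*log(s**2 + 4) + C

Let u = s**2 + 4, so du = (2*s) ds.
The integral becomes (1/2)·∫ log(u) du; integrate by parts with u′=log(u), dv′=du.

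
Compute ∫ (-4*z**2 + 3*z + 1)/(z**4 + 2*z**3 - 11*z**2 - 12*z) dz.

Factor the denominator: z*(z - 3)*(z + 1)*(z + 4).
Partial-fraction decomposition: 25/(28*(z + 4)) - 1/(2*(z + 1)) - 13/(42*(z - 3)) - 1/(12*z).
Integrate each term: A/(z−a) contributes A·log|z−a|.

-log(z)/12 - 13*log(z - 3)/42 - log(z + 1)/2 + 25*log(z + 4)/28 + C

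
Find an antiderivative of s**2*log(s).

Use integration by parts with u = log(s), dv = s**2 ds.
Then du = 1/s ds and v = s**3/3.

s**3*log(s)/3 - s**3/9 + C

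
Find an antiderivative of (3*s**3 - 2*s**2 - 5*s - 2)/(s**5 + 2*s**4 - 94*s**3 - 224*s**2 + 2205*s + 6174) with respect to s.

Factor the denominator: (s - 7)**2*(s + 3)*(s + 6)*(s + 7).
Partial-fraction decomposition: -547/(392*(s + 7)) + 692/(507*(s + 6)) - 43/(600*(s + 3)) + 42309/(414050*(s - 7)) + 447/(910*(s - 7)**2).
Integrate each term; A/(s−a) gives A·log|s−a|; A/(s−a)² gives −A/(s−a).

42309*log(s - 7)/414050 - 43*log(s + 3)/600 + 692*log(s + 6)/507 - 547*log(s + 7)/392 - 447/(910*s - 6370) + C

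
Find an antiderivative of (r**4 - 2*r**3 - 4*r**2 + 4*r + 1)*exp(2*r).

Use integration by parts with u = r**4 - 2*r**3 - 4*r**2 + 4*r + 1, dv = exp(2*r) dr, so v = exp(2*r)/2.
Apply parts 4 times (tabular method): alternate signs, differentiate u down to 0, integrate dv up.

(r**4 - 4*r**3 + 2*r**2 + 2*r)*exp(2*r)/2 + C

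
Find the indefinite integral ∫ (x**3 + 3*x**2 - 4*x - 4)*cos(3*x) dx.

Use integration by parts with u = x**3 + 3*x**2 - 4*x - 4, dv = cos(3*x) dx, so v = sin(3*x)/3.
Apply parts 3 times (tabular method): alternate signs, differentiate u down to 0, integrate dv up.

x**3*sin(3*x)/3 + x**2*sin(3*x) + x**2*cos(3*x)/3 - 14*x*sin(3*x)/9 + 2*x*cos(3*x)/3 - 14*sin(3*x)/9 - 14*cos(3*x)/27 + C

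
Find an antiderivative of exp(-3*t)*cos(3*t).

Let I denote the integral. Integrate by parts with u = cos(3*t), dv = exp(-3*t) dt, so v = -exp(-3*t)/3: I = -exp(-3*t)*cos(3*t)/3 − ∫ exp(-3*t)*sin(3*t) dt.
Apply parts again with u = sin(3*t), dv = exp(-3*t) dt: ∫ exp(-3*t)*sin(3*t) dt = -exp(-3*t)*sin(3*t)/3 + I. Substituting back brings back I: I = exp(-3*t)*sin(3*t)/3 - exp(-3*t)*cos(3*t)/3 − I.
Solving for I: (1 + 1)·I equals the remaining terms, so I = (1/2)·(exp(-3*t)*sin(3*t)/3 - exp(-3*t)*cos(3*t)/3).

exp(-3*t)*sin(3*t)/6 - exp(-3*t)*cos(3*t)/6 + C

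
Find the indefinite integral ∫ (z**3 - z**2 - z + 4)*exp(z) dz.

Use integration by parts with u = z**3 - z**2 - z + 4, dv = exp(z) dz, so v = exp(z).
Apply parts 3 times (tabular method): alternate signs, differentiate u down to 0, integrate dv up.

(z**3 - 4*z**2 + 7*z - 3)*exp(z) + C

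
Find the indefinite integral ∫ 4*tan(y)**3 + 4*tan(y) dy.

2*tan(y)**2 + C

Let u = tan(y), so du = (tan(y)**2 + 1) dy.
Rewriting, the integral becomes 4·∫ u^1 du = 4·u^2/2.
Substituting back, u = tan(y).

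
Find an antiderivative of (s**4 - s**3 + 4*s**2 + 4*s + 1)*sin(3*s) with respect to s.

Use integration by parts with u = s**4 - s**3 + 4*s**2 + 4*s + 1, dv = sin(3*s) ds, so v = -cos(3*s)/3.
Apply parts 4 times (tabular method): alternate signs, differentiate u down to 0, integrate dv up.

-s**4*cos(3*s)/3 + 4*s**3*sin(3*s)/9 + s**3*cos(3*s)/3 - s**2*sin(3*s)/3 - 8*s**2*cos(3*s)/9 + 16*s*sin(3*s)/27 - 14*s*cos(3*s)/9 + 14*sin(3*s)/27 - 11*cos(3*s)/81 + C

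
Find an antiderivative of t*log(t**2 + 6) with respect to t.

Let u = t**2 + 6, so du = (2*t) dt.
The integral becomes (1/2)·∫ log(u) du; integrate by parts with u′=log(u), dv′=du.

t**2*log(t**2 + 6)/2 - t**2/2 + 3*log(t**2 + 6) + C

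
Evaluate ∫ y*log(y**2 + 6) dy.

Let u = y**2 + 6, so du = (2*y) dy.
The integral becomes (1/2)·∫ log(u) du; integrate by parts with u′=log(u), dv′=du.

y**2*log(y**2 + 6)/2 - y**2/2 + 3*log(y**2 + 6) + C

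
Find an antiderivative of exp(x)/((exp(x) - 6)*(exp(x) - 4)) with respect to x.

Let u = e^x, du = e^x dx.
The integral becomes ∫ du/((u-6)(u-4)); decompose into partial fractions.

log(exp(x) - 6)/2 - log(exp(x) - 4)/2 + C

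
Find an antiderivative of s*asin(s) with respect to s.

s**2*asin(s)/2 + s*sqrt(-s**2 + 1)/4 - asin(s)/4 + C

Use integration by parts with u = arcsin(s), dv = s ds.
Then du = 1/sqrt(-s**2 + 1) ds.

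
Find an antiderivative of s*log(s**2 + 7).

Let u = s**2 + 7, so du = (2*s) ds.
The integral becomes (1/2)·∫ log(u) du; integrate by parts with u′=log(u), dv′=du.

s**2*log(s**2 + 7)/2 - s**2/2 + 7*log(s**2 + 7)/2 + C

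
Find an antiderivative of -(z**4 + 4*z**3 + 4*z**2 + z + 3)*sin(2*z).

z**4*cos(2*z)/2 - z**3*sin(2*z) + 2*z**3*cos(2*z) - 3*z**2*sin(2*z) + z**2*cos(2*z)/2 - z*sin(2*z)/2 - 5*z*cos(2*z)/2 + 5*sin(2*z)/4 + 5*cos(2*z)/4 + C

Use integration by parts with u = z**4 + 4*z**3 + 4*z**2 + z + 3, dv = -sin(2*z) dz, so v = cos(2*z)/2.
Apply parts 4 times (tabular method): alternate signs, differentiate u down to 0, integrate dv up.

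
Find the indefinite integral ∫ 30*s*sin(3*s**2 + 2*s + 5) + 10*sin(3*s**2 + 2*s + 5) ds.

-5*cos(3*s**2 + 2*s + 5) + C

Let u = 3*s**2 + 2*s + 5, so du = (6*s + 2) ds.
Rewriting, the integral becomes 5·∫ sin(u) du = 5·-cos(u).
Substituting back, u = 3*s**2 + 2*s + 5.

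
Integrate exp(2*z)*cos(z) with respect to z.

exp(2*z)*sin(z)/5 + 2*exp(2*z)*cos(z)/5 + C

Let I denote the integral. Integrate by parts with u = cos(z), dv = exp(2*z) dz, so v = exp(2*z)/2: I = exp(2*z)*cos(z)/2 + (1/2)·∫ exp(2*z)*sin(z) dz.
Apply parts again with u = sin(z), dv = exp(2*z) dz: ∫ exp(2*z)*sin(z) dz = exp(2*z)*sin(z)/2 − (1/2)·I. Substituting back brings back I: I = exp(2*z)*sin(z)/4 + exp(2*z)*cos(z)/2 − (1/4)·I.
Solving for I: (1 + 1/4)·I equals the remaining terms, so I = (4/5)·(exp(2*z)*sin(z)/4 + exp(2*z)*cos(z)/2).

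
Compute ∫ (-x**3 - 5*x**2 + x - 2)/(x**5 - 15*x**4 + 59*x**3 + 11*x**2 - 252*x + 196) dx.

Factor the denominator: (x - 7)**2*(x - 2)*(x - 1)*(x + 2).
Partial-fraction decomposition: -4/(243*(x + 2)) + 7/(108*(x - 1)) - 7/(25*(x - 2)) + 5629/(24300*(x - 7)) - 583/(270*(x - 7)**2).
Integrate each term; A/(x−a) gives A·log|x−a|; A/(x−a)² gives −A/(x−a).

5629*log(x - 7)/24300 - 7*log(x - 2)/25 + 7*log(x - 1)/108 - 4*log(x + 2)/243 + 583/(270*x - 1890) + C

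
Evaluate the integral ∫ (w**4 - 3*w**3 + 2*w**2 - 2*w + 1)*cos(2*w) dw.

Use integration by parts with u = w**4 - 3*w**3 + 2*w**2 - 2*w + 1, dv = cos(2*w) dw, so v = sin(2*w)/2.
Apply parts 4 times (tabular method): alternate signs, differentiate u down to 0, integrate dv up.

w**4*sin(2*w)/2 - 3*w**3*sin(2*w)/2 + w**3*cos(2*w) - w**2*sin(2*w)/2 - 9*w**2*cos(2*w)/4 + 5*w*sin(2*w)/4 - w*cos(2*w)/2 + 3*sin(2*w)/4 + 5*cos(2*w)/8 + C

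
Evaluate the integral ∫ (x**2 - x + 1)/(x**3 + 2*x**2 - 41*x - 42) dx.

Factor the denominator: (x - 6)*(x + 1)*(x + 7).
Partial-fraction decomposition: 19/(26*(x + 7)) - 1/(14*(x + 1)) + 31/(91*(x - 6)).
Integrate each term: A/(x−a) contributes A·log|x−a|.

31*log(x - 6)/91 - log(x + 1)/14 + 19*log(x + 7)/26 + C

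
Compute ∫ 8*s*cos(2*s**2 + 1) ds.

2*sin(2*s**2 + 1) + C

Let u = 2*s**2 + 1, so du = (4*s) ds.
Rewriting, the integral becomes 2·∫ cos(u) du = 2·sin(u).
Substituting back, u = 2*s**2 + 1.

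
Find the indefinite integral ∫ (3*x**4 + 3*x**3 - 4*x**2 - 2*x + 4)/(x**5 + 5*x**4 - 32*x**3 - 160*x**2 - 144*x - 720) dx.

Factor the denominator: (x - 6)*(x + 5)*(x + 6)*(x**2 + 4).
Partial-fraction decomposition: (69*x - 142)/(580*(x**2 + 4)) + 389/(60*(x + 6)) - 1414/(319*(x + 5)) + 137/(165*(x - 6)).
Integrate each term; A/(x−a) gives A·log|x−a|; the (Bx+D)/(x²+p²) term gives a log and an atan.

137*log(x - 6)/165 - 1414*log(x + 5)/319 + 389*log(x + 6)/60 + 69*log(x**2 + 4)/1160 - 71*atan(x/2)/580 + C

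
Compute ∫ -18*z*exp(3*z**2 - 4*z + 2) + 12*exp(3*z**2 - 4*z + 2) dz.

Let u = 3*z**2 - 4*z + 2, so du = (6*z - 4) dz.
Rewriting, the integral becomes -3·∫ e^u du = -3·e^u.
Substituting back, u = 3*z**2 - 4*z + 2.

-3*exp(3*z**2 - 4*z + 2) + C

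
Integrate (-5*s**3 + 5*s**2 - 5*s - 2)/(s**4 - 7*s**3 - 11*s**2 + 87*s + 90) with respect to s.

-932*log(s - 6)/63 + 527*log(s - 5)/48 + 13*log(s + 1)/84 - 193*log(s + 3)/144 + C

Factor the denominator: (s - 6)*(s - 5)*(s + 1)*(s + 3).
Partial-fraction decomposition: -193/(144*(s + 3)) + 13/(84*(s + 1)) + 527/(48*(s - 5)) - 932/(63*(s - 6)).
Integrate each term: A/(s−a) contributes A·log|s−a|.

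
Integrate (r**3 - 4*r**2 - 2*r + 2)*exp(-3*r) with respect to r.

(-3*r**3 + 9*r**2 + 12*r - 2)*exp(-3*r)/9 + C

Use integration by parts with u = r**3 - 4*r**2 - 2*r + 2, dv = exp(-3*r) dr, so v = -exp(-3*r)/3.
Apply parts 3 times (tabular method): alternate signs, differentiate u down to 0, integrate dv up.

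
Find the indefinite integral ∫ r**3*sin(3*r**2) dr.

Let u = r², du = 2r dr; rewrite as (1/2)∫ u^1·sin(3u) du.
Now integrate by parts 1 time.

-r**2*cos(3*r**2)/6 + sin(3*r**2)/18 + C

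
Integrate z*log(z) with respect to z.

Use integration by parts with u = log(z), dv = z dz.
Then du = 1/z dz and v = z**2/2.

z**2*log(z)/2 - z**2/4 + C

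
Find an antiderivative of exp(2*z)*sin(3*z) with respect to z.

Let I denote the integral. Integrate by parts with u = sin(3*z), dv = exp(2*z) dz, so v = exp(2*z)/2: I = exp(2*z)*sin(3*z)/2 − (3/2)·∫ exp(2*z)*cos(3*z) dz.
Apply parts again with u = cos(3*z), dv = exp(2*z) dz: ∫ exp(2*z)*cos(3*z) dz = exp(2*z)*cos(3*z)/2 + (3/2)·I. Substituting back brings back I: I = exp(2*z)*sin(3*z)/2 - 3*exp(2*z)*cos(3*z)/4 − (9/4)·I.
Solving for I: (1 + 9/4)·I equals the remaining terms, so I = (4/13)·(exp(2*z)*sin(3*z)/2 - 3*exp(2*z)*cos(3*z)/4).

2*exp(2*z)*sin(3*z)/13 - 3*exp(2*z)*cos(3*z)/13 + C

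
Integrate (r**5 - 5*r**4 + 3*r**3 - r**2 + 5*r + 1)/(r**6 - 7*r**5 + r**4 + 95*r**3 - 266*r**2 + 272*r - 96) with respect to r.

Factor the denominator: (r - 4)*(r - 3)*(r - 2)*(r - 1)**2*(r + 4).
Partial-fraction decomposition: 2531/(8400*(r + 4)) - 53/(450*(r - 1)) - 2/(15*(r - 1)**2) - 17/(12*(r - 2)) + 37/(14*(r - 3)) - 59/(144*(r - 4)).
Integrate each term; A/(r−a) gives A·log|r−a|; A/(r−a)² gives −A/(r−a).

-59*log(r - 4)/144 + 37*log(r - 3)/14 - 17*log(r - 2)/12 - 53*log(r - 1)/450 + 2531*log(r + 4)/8400 + 2/(15*r - 15) + C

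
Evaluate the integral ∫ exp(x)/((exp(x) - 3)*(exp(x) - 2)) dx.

log(exp(x) - 3) - log(exp(x) - 2) + C

Let u = e^x, du = e^x dx.
The integral becomes ∫ du/((u-2)(u-3)); decompose into partial fractions.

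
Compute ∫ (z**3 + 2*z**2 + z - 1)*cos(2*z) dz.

z**3*sin(2*z)/2 + z**2*sin(2*z) + 3*z**2*cos(2*z)/4 - z*sin(2*z)/4 + z*cos(2*z) - sin(2*z) - cos(2*z)/8 + C

Use integration by parts with u = z**3 + 2*z**2 + z - 1, dv = cos(2*z) dz, so v = sin(2*z)/2.
Apply parts 3 times (tabular method): alternate signs, differentiate u down to 0, integrate dv up.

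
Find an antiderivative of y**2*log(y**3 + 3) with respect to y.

Let u = y**3 + 3, so du = (3*y**2) dy.
The integral becomes (1/3)·∫ log(u) du; integrate by parts with u′=log(u), dv′=du.

y**3*log(y**3 + 3)/3 - y**3/3 + log(y**3 + 3) + C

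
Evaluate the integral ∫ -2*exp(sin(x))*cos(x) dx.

-2*exp(sin(x)) + C

Let u = sin(x), so du = (cos(x)) dx.
Rewriting, the integral becomes -2·∫ e^u du = -2·e^u.
Substituting back, u = sin(x).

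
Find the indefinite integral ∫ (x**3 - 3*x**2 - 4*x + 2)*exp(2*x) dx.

(4*x**3 - 18*x**2 + 2*x + 7)*exp(2*x)/8 + C

Use integration by parts with u = x**3 - 3*x**2 - 4*x + 2, dv = exp(2*x) dx, so v = exp(2*x)/2.
Apply parts 3 times (tabular method): alternate signs, differentiate u down to 0, integrate dv up.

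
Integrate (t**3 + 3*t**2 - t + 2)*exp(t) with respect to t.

Use integration by parts with u = t**3 + 3*t**2 - t + 2, dv = exp(t) dt, so v = exp(t).
Apply parts 3 times (tabular method): alternate signs, differentiate u down to 0, integrate dv up.

(t**3 - t + 3)*exp(t) + C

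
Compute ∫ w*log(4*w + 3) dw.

Use integration by parts with u = log(4*w + 3), dv = w dw.
Then du = 4/(4*w + 3) dw and v = w**2/2.

w**2*log(4*w + 3)/2 - w**2/4 + 3*w/8 - 9*log(4*w + 3)/32 + C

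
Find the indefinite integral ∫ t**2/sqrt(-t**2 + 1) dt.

-t*sqrt(-t**2 + 1)/2 + asin(t)/2 + C

Substitute t = sin(θ), so dt = cos(θ) dθ and the radical becomes sqrt(-t**2 + 1) = cos(θ) by the Pythagorean identity.
Integrate the resulting trig expression in θ, then back-substitute θ = asin(t), sin(θ) = t, cos(θ) = sqrt(-t**2 + 1) (absorbing any constant into C).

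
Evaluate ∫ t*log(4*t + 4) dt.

Use integration by parts with u = log(4*t + 4), dv = t dt.
Then du = 4/(4*t + 4) dt and v = t**2/2.

t**2*log(4*t + 4)/2 - t**2/4 + t/2 - log(t + 1)/2 + C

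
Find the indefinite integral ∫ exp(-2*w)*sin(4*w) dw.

Let I denote the integral. Integrate by parts with u = sin(4*w), dv = exp(-2*w) dw, so v = -exp(-2*w)/2: I = -exp(-2*w)*sin(4*w)/2 + 2·∫ exp(-2*w)*cos(4*w) dw.
Apply parts again with u = cos(4*w), dv = exp(-2*w) dw: ∫ exp(-2*w)*cos(4*w) dw = -exp(-2*w)*cos(4*w)/2 − 2·I. Substituting back brings back I: I = -exp(-2*w)*sin(4*w)/2 - exp(-2*w)*cos(4*w) − 4·I.
Solving for I: (1 + 4)·I equals the remaining terms, so I = (1/5)·(-exp(-2*w)*sin(4*w)/2 - exp(-2*w)*cos(4*w)).

-exp(-2*w)*sin(4*w)/10 - exp(-2*w)*cos(4*w)/5 + C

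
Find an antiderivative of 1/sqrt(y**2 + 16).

Substitute y = 4·tan(θ), so dy = 4·sec(θ)^2 dθ and the radical becomes sqrt(y**2 + 16) = 4·sec(θ) by the Pythagorean identity.
Integrate the resulting trig expression in θ, then back-substitute tan(θ) = y/4, sec(θ) = sqrt(y**2 + 16)/4 (absorbing any constant into C).

log(y + sqrt(y**2 + 16)) + C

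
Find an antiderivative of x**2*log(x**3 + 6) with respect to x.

x**3*log(x**3 + 6)/3 - x**3/3 + 2*log(x**3 + 6) + C

Let u = x**3 + 6, so du = (3*x**2) dx.
The integral becomes (1/3)·∫ log(u) du; integrate by parts with u′=log(u), dv′=du.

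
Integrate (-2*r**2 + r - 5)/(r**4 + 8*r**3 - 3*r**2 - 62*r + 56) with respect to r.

-11*log(r - 2)/54 + 3*log(r - 1)/20 - 41*log(r + 4)/90 + 55*log(r + 7)/108 + C

Factor the denominator: (r - 2)*(r - 1)*(r + 4)*(r + 7).
Partial-fraction decomposition: 55/(108*(r + 7)) - 41/(90*(r + 4)) + 3/(20*(r - 1)) - 11/(54*(r - 2)).
Integrate each term: A/(r−a) contributes A·log|r−a|.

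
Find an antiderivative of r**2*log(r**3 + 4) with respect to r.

r**3*log(r**3 + 4)/3 - r**3/3 + 4*log(r**3 + 4)/3 + C

Let u = r**3 + 4, so du = (3*r**2) dr.
The integral becomes (1/3)·∫ log(u) du; integrate by parts with u′=log(u), dv′=du.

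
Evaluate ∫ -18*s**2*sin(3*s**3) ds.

Let u = 3*s**3, so du = (9*s**2) ds.
Rewriting, the integral becomes -2·∫ sin(u) du = -2·-cos(u).
Substituting back, u = 3*s**3.

2*cos(3*s**3) + C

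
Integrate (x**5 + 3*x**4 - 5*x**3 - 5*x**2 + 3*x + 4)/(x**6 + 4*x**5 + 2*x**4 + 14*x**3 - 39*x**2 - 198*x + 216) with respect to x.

log(x - 2)/13 - log(x - 1)/200 + 17*log(x + 3)/72 + 4*log(x + 4)/125 + 4826*log(x**2 + 9)/14625 - 3047*atan(x/3)/29250 + C

Factor the denominator: (x - 2)*(x - 1)*(x + 3)*(x + 4)*(x**2 + 9).
Partial-fraction decomposition: (19304*x - 9141)/(29250*(x**2 + 9)) + 4/(125*(x + 4)) + 17/(72*(x + 3)) - 1/(200*(x - 1)) + 1/(13*(x - 2)).
Integrate each term; A/(x−a) gives A·log|x−a|; the (Bx+D)/(x²+p²) term gives a log and an atan.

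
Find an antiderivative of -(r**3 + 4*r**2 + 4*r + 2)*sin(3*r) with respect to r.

r**3*cos(3*r)/3 - r**2*sin(3*r)/3 + 4*r**2*cos(3*r)/3 - 8*r*sin(3*r)/9 + 10*r*cos(3*r)/9 - 10*sin(3*r)/27 + 10*cos(3*r)/27 + C

Use integration by parts with u = r**3 + 4*r**2 + 4*r + 2, dv = -sin(3*r) dr, so v = cos(3*r)/3.
Apply parts 3 times (tabular method): alternate signs, differentiate u down to 0, integrate dv up.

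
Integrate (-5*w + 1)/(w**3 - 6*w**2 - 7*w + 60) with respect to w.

Factor the denominator: (w - 5)*(w - 4)*(w + 3).
Partial-fraction decomposition: 2/(7*(w + 3)) + 19/(7*(w - 4)) - 3/(w - 5).
Integrate each term: A/(w−a) contributes A·log|w−a|.

-3*log(w - 5) + 19*log(w - 4)/7 + 2*log(w + 3)/7 + C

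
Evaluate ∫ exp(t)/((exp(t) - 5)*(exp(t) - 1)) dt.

log(exp(t) - 5)/4 - log(exp(t) - 1)/4 + C

Let u = e^t, du = e^t dt.
The integral becomes ∫ du/((u-5)(u-1)); decompose into partial fractions.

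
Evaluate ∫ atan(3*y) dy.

Use integration by parts with u = arctan(3*y), dv = dy.
Then du = 3/(9*y**2 + 1) dy.

y*atan(3*y) - log(9*y**2 + 1)/6 + C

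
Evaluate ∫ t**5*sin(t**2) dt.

Let u = t², du = 2t dt; rewrite as (1/2)∫ u^2·sin(1u) du.
Now integrate by parts 2 times.

-t**4*cos(t**2)/2 + t**2*sin(t**2) + cos(t**2) + C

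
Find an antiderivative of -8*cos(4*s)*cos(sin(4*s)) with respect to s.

Let u = sin(4*s), so du = (4*cos(4*s)) ds.
Rewriting, the integral becomes -2·∫ cos(u) du = -2·sin(u).
Substituting back, u = sin(4*s).

-2*sin(sin(4*s)) + C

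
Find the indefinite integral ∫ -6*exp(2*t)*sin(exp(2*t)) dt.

3*cos(exp(2*t)) + C

Let u = exp(2*t), so du = (2*exp(2*t)) dt.
Rewriting, the integral becomes -3·∫ sin(u) du = -3·-cos(u).
Substituting back, u = exp(2*t).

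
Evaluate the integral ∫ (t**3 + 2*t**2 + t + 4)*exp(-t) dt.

(-t**3 - 5*t**2 - 11*t - 15)*exp(-t) + C

Use integration by parts with u = t**3 + 2*t**2 + t + 4, dv = exp(-t) dt, so v = -exp(-t).
Apply parts 3 times (tabular method): alternate signs, differentiate u down to 0, integrate dv up.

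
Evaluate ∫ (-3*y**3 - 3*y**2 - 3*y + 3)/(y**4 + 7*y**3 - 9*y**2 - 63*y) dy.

Factor the denominator: y*(y - 3)*(y + 3)*(y + 7).
Partial-fraction decomposition: -453/(140*(y + 7)) + 11/(12*(y + 3)) - 19/(30*(y - 3)) - 1/(21*y).
Integrate each term: A/(y−a) contributes A·log|y−a|.

-log(y)/21 - 19*log(y - 3)/30 + 11*log(y + 3)/12 - 453*log(y + 7)/140 + C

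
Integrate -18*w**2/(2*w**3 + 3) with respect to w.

-3*log(2*w**3 + 3) + C

Let u = 2*w**3 + 3, so du = (6*w**2) dw.
Rewriting, the integral becomes -3·∫ 1/u du = -3·log(u).
Substituting back, u = 2*w**3 + 3.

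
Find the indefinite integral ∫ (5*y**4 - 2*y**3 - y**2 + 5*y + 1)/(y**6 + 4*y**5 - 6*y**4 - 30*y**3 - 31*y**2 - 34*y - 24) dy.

179*log(y - 3)/700 - log(y + 1)/12 + 83*log(y + 2)/50 - 1373*log(y + 4)/714 + 77*log(y**2 + 1)/1700 - 189*atan(y)/850 + C

Factor the denominator: (y - 3)*(y + 1)*(y + 2)*(y + 4)*(y**2 + 1).
Partial-fraction decomposition: 7*(11*y - 27)/(850*(y**2 + 1)) - 1373/(714*(y + 4)) + 83/(50*(y + 2)) - 1/(12*(y + 1)) + 179/(700*(y - 3)).
Integrate each term; A/(y−a) gives A·log|y−a|; the (By+D)/(y²+p²) term gives a log and an atan.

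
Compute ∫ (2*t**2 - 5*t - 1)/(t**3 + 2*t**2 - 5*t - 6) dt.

Factor the denominator: (t - 2)*(t + 1)*(t + 3).
Partial-fraction decomposition: 16/(5*(t + 3)) - 1/(t + 1) - 1/(5*(t - 2)).
Integrate each term: A/(t−a) contributes A·log|t−a|.

-log(t - 2)/5 - log(t + 1) + 16*log(t + 3)/5 + C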